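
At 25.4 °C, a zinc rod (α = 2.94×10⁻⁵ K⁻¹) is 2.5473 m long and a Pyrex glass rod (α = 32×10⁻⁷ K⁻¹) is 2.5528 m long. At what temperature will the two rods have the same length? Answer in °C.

Equal length when α₁L₁ΔT − α₂L₂ΔT = L₂ − L₁ = 5.50×10⁻³ m
α₁L₁ = 7.489062×10⁻⁵, α₂L₂ = 8.16896×10⁻⁶ → Δ(αL) = 6.672166×10⁻⁵ m/K
ΔT = 5.50×10⁻³ / 6.672166×10⁻⁵ = 82.432 K, so T = 25.4 + 82.432 = 107.832 °C

T = 107.8 °C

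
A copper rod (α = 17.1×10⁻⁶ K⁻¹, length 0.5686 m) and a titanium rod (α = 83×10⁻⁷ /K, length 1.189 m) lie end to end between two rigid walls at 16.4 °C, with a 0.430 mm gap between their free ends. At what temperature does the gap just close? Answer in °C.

T = 38.3 °C

α₁L₁ = 9.72306×10⁻⁶ m/K, α₂L₂ = 9.8687×10⁻⁶ m/K → total 1.959176×10⁻⁵ m/K
ΔT = g/(α₁L₁+α₂L₂) = 4.30×10⁻⁴ / 1.959176×10⁻⁵ = 21.948 K
T = 16.4 + 21.948 = 38.348 °C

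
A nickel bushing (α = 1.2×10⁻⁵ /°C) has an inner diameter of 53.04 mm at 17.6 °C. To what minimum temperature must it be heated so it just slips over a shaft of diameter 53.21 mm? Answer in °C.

Required Δd = 53.21 − 53.04 = 0.17 mm
Δd = αd₀ΔT ⇒ ΔT = Δd/(αd₀) = 0.17 / (1.2×10⁻⁵ × 53.04) = 267.09 K
T_min = 17.6 + 267.09 = 284.69 °C

T = 285 °C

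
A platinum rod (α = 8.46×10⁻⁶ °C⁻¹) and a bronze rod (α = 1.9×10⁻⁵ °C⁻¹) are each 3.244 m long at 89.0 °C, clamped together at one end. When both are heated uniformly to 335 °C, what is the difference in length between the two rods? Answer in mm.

ΔT = 246.0 K
platinum: ΔL = 8.46×10⁻⁶ × 3.244 m × 246.0 = 6.7513×10⁻³ m = 6.7513 mm
bronze: ΔL = 1.9×10⁻⁵ × 3.244 m × 246.0 = 1.5162×10⁻² m = 15.162 mm
difference = 15.162 − 6.7513 = 8.4107 mm

8.41 mm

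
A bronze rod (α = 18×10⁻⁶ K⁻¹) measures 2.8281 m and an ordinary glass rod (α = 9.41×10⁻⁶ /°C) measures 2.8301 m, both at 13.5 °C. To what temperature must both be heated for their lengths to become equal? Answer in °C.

T = 95.89 °C

L₁(1 + α₁ΔT) = L₂(1 + α₂ΔT) ⇒ ΔT = (L₂ − L₁)/(α₁L₁ − α₂L₂)
L₂ − L₁ = 2.8301 − 2.8281 = 2.00×10⁻³ m
α₁L₁ − α₂L₂ = 18×10⁻⁶×2.8281 − 9.41×10⁻⁶×2.8301 = 2.4274559×10⁻⁵ m/K
ΔT = 2.00×10⁻³ / 2.4274559×10⁻⁵ = 82.3908 K
T = 13.5 + 82.3908 = 95.8908 °C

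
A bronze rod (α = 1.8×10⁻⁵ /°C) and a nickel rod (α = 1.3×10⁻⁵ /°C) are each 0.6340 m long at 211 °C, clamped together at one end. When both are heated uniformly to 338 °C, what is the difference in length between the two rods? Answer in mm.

ΔT = 127 K
bronze: ΔL = 1.8×10⁻⁵ × 0.6340 m × 127 = 1.4493×10⁻³ m = 1.4493 mm
nickel: ΔL = 1.3×10⁻⁵ × 0.6340 m × 127 = 1.0467×10⁻³ m = 1.0467 mm
difference = 1.4493 − 1.0467 = 0.4026 mm

0.403 mm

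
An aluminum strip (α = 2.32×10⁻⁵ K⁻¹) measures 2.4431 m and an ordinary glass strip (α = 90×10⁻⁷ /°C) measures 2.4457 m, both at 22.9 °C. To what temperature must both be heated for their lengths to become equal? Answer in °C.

Equal length when α₁L₁ΔT − α₂L₂ΔT = L₂ − L₁ = 2.60×10⁻³ m
α₁L₁ = 5.667992×10⁻⁵, α₂L₂ = 2.20113×10⁻⁵ → Δ(αL) = 3.466862×10⁻⁵ m/K
ΔT = 2.60×10⁻³ / 3.466862×10⁻⁵ = 74.9958 K, so T = 22.9 + 74.9958 = 97.8958 °C

T = 97.90 °C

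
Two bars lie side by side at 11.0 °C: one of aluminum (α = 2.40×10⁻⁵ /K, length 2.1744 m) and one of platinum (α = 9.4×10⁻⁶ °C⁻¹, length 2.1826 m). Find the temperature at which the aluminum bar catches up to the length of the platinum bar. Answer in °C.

T = 269.9 °C

L₁(1 + α₁ΔT) = L₂(1 + α₂ΔT) ⇒ ΔT = (L₂ − L₁)/(α₁L₁ − α₂L₂)
L₂ − L₁ = 2.1826 − 2.1744 = 8.20×10⁻³ m
α₁L₁ − α₂L₂ = 2.40×10⁻⁵×2.1744 − 9.4×10⁻⁶×2.1826 = 3.166916×10⁻⁵ m/K
ΔT = 8.20×10⁻³ / 3.166916×10⁻⁵ = 258.927 K
T = 11.0 + 258.927 = 269.927 °C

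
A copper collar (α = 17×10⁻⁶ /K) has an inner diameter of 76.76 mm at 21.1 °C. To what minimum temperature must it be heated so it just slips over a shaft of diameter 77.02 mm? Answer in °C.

Required Δd = 77.02 − 76.76 = 0.26 mm
Δd = αd₀ΔT ⇒ ΔT = Δd/(αd₀) = 0.26 / (17×10⁻⁶ × 76.76) = 199.25 K
T_min = 21.1 + 199.25 = 220.35 °C

T = 220 °C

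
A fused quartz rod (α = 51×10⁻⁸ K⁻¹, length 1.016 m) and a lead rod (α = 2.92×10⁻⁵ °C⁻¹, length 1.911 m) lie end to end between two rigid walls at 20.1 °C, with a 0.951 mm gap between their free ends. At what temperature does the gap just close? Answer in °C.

α₁L₁ = 5.1816×10⁻⁷ m/K, α₂L₂ = 5.58012×10⁻⁵ m/K → total 5.631936×10⁻⁵ m/K
ΔT = g/(α₁L₁+α₂L₂) = 9.51×10⁻⁴ / 5.631936×10⁻⁵ = 16.886 K
T = 20.1 + 16.886 = 36.986 °C

T = 37.0 °C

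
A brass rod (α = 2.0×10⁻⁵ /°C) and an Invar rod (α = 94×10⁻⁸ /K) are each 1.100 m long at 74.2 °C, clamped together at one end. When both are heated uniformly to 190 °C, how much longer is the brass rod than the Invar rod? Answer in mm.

ΔT = 115.8 K
brass: ΔL = 2.0×10⁻⁵ × 1.100 m × 115.8 = 2.5476×10⁻³ m = 2.5476 mm
Invar: ΔL = 94×10⁻⁸ × 1.100 m × 115.8 = 1.1974×10⁻⁴ m = 0.11974 mm
difference = 2.5476 − 0.11974 = 2.42786 mm

2.43 mm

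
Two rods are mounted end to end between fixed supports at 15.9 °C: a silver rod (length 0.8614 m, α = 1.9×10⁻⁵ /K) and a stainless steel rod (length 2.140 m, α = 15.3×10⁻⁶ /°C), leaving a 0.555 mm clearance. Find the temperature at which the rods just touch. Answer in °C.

T = 27.2 °C

α₁L₁ = 1.63666×10⁻⁵ m/K, α₂L₂ = 3.2742×10⁻⁵ m/K → total 4.91086×10⁻⁵ m/K
ΔT = g/(α₁L₁+α₂L₂) = 5.55×10⁻⁴ / 4.91086×10⁻⁵ = 11.301 K
T = 15.9 + 11.301 = 27.201 °C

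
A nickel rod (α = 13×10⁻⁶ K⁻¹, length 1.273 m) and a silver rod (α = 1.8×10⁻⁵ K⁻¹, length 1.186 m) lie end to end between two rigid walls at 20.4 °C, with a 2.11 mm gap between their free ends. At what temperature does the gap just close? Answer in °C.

T = 76.1 °C

α₁L₁ = 1.6549×10⁻⁵ m/K, α₂L₂ = 2.1348×10⁻⁵ m/K → total 3.7897×10⁻⁵ m/K
ΔT = g/(α₁L₁+α₂L₂) = 2.11×10⁻³ / 3.7897×10⁻⁵ = 55.677 K
T = 20.4 + 55.677 = 76.077 °C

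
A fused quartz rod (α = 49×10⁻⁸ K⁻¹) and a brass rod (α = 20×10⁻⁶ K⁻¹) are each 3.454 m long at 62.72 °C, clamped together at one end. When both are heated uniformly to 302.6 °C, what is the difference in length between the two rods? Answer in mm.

ΔT = 239.88 K
fused quartz: ΔL = 49×10⁻⁸ × 3.454 m × 239.88 = 4.0599×10⁻⁴ m = 0.40599 mm
brass: ΔL = 20×10⁻⁶ × 3.454 m × 239.88 = 1.6571×10⁻² m = 16.571 mm
difference = 16.571 − 0.40599 = 16.16501 mm

16.2 mm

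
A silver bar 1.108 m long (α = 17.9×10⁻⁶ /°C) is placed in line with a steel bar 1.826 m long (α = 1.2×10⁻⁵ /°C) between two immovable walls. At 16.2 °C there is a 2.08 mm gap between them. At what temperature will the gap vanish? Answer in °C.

α₁L₁ = 1.98332×10⁻⁵ m/K, α₂L₂ = 2.1912×10⁻⁵ m/K → total 4.17452×10⁻⁵ m/K
ΔT = g/(α₁L₁+α₂L₂) = 2.08×10⁻³ / 4.17452×10⁻⁵ = 49.826 K
T = 16.2 + 49.826 = 66.026 °C

T = 66.0 °C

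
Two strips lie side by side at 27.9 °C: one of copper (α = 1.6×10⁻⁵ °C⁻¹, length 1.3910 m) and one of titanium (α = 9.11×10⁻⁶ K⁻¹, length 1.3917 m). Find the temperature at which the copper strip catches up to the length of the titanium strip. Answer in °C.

T = 101.0 °C

Equal length when α₁L₁ΔT − α₂L₂ΔT = L₂ − L₁ = 7.00×10⁻⁴ m
α₁L₁ = 2.2256×10⁻⁵, α₂L₂ = 1.2678387×10⁻⁵ → Δ(αL) = 9.577613×10⁻⁶ m/K
ΔT = 7.00×10⁻⁴ / 9.577613×10⁻⁶ = 73.087 K, so T = 27.9 + 73.087 = 100.987 °C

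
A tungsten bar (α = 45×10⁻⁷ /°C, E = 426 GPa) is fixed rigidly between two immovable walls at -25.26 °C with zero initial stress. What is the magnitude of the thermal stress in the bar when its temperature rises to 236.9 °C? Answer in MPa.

Fully constrained: the free strain ε = αΔT is blocked, so σ = Eε = EαΔT.
|ΔT| = 262.16 K
σ = 426×10⁹ × 45×10⁻⁷ × 262.16 = 5.03×10⁸ Pa

σ = 503 MPa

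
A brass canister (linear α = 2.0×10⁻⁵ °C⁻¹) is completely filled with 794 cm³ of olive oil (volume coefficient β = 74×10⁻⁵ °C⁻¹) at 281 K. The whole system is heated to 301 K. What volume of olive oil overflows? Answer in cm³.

The canister also expands: β_container ≈ 3α = 6.0×10⁻⁵ /K
Net overflow = V₀(β_liq − 3α_cont)ΔT
β − 3α = 7.40×10⁻⁴ − 6.0×10⁻⁵ = 6.80×10⁻⁴ /K; ΔT = 20 K
ΔV = 794 × 6.80×10⁻⁴ × 20 = 10.8 cm³

10.8 cm³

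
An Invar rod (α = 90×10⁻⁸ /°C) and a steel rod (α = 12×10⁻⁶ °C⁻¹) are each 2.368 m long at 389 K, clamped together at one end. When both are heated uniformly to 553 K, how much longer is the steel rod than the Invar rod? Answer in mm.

4.31 mm

ΔT = 164 K
Invar: ΔL = 90×10⁻⁸ × 2.368 m × 164 = 3.4952×10⁻⁴ m = 0.34952 mm
steel: ΔL = 12×10⁻⁶ × 2.368 m × 164 = 4.6602×10⁻³ m = 4.6602 mm
difference = 4.6602 − 0.34952 = 4.31068 mm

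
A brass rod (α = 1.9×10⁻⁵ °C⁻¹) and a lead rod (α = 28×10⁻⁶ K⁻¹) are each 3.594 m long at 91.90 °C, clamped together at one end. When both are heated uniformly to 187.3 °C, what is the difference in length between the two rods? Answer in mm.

3.09 mm

ΔT = 95.40 K
brass: ΔL = 1.9×10⁻⁵ × 3.594 m × 95.40 = 6.5145×10⁻³ m = 6.5145 mm
lead: ΔL = 28×10⁻⁶ × 3.594 m × 95.40 = 9.6003×10⁻³ m = 9.6003 mm
difference = 9.6003 − 6.5145 = 3.0858 mm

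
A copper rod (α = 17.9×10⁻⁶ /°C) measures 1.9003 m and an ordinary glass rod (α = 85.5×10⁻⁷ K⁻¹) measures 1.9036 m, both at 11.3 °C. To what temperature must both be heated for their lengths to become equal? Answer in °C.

T = 197.3 °C

L₁(1 + α₁ΔT) = L₂(1 + α₂ΔT) ⇒ ΔT = (L₂ − L₁)/(α₁L₁ − α₂L₂)
L₂ − L₁ = 1.9036 − 1.9003 = 3.30×10⁻³ m
α₁L₁ − α₂L₂ = 17.9×10⁻⁶×1.9003 − 85.5×10⁻⁷×1.9036 = 1.773959×10⁻⁵ m/K
ΔT = 3.30×10⁻³ / 1.773959×10⁻⁵ = 186.025 K
T = 11.3 + 186.025 = 197.325 °C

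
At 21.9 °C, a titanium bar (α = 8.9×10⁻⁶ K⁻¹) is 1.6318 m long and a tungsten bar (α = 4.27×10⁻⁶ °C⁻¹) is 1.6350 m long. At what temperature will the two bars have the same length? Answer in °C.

T = 446.2 °C

Equal length when α₁L₁ΔT − α₂L₂ΔT = L₂ − L₁ = 3.20×10⁻³ m
α₁L₁ = 1.452302×10⁻⁵, α₂L₂ = 6.98145×10⁻⁶ → Δ(αL) = 7.54157×10⁻⁶ m/K
ΔT = 3.20×10⁻³ / 7.54157×10⁻⁶ = 424.315 K, so T = 21.9 + 424.315 = 446.215 °C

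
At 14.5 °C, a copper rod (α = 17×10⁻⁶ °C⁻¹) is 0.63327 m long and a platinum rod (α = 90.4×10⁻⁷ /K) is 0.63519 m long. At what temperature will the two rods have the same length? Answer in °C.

T = 396.7 °C

L₁(1 + α₁ΔT) = L₂(1 + α₂ΔT) ⇒ ΔT = (L₂ − L₁)/(α₁L₁ − α₂L₂)
L₂ − L₁ = 0.63519 − 0.63327 = 1.92×10⁻³ m
α₁L₁ − α₂L₂ = 17×10⁻⁶×0.63327 − 90.4×10⁻⁷×0.63519 = 5.0234724×10⁻⁶ m/K
ΔT = 1.92×10⁻³ / 5.0234724×10⁻⁶ = 382.206 K
T = 14.5 + 382.206 = 396.706 °C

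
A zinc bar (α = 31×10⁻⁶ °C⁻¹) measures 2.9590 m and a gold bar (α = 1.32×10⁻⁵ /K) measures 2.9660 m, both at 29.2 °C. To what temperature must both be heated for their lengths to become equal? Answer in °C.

T = 162.3 °C

Equal length when α₁L₁ΔT − α₂L₂ΔT = L₂ − L₁ = 7.00×10⁻³ m
α₁L₁ = 9.1729×10⁻⁵, α₂L₂ = 3.91512×10⁻⁵ → Δ(αL) = 5.25778×10⁻⁵ m/K
ΔT = 7.00×10⁻³ / 5.25778×10⁻⁵ = 133.136 K, so T = 29.2 + 133.136 = 162.336 °C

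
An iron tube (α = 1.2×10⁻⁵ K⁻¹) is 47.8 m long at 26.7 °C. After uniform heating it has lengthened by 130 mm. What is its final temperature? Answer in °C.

T = 253 °C

ΔL = αL₀ΔT ⇒ ΔT = ΔL / (αL₀)
ΔT = 130×10⁻³ m / (1.2×10⁻⁵ × 47.8 m) = 226.64 K
T = 26.7 + 226.64 = 253.34 °C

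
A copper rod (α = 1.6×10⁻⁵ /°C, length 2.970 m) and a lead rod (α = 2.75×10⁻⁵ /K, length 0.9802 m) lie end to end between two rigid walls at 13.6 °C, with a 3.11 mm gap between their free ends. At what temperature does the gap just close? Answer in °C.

α₁L₁ = 4.752×10⁻⁵ m/K, α₂L₂ = 2.69555×10⁻⁵ m/K → total 7.44755×10⁻⁵ m/K
ΔT = g/(α₁L₁+α₂L₂) = 3.11×10⁻³ / 7.44755×10⁻⁵ = 41.759 K
T = 13.6 + 41.759 = 55.359 °C

T = 55.4 °C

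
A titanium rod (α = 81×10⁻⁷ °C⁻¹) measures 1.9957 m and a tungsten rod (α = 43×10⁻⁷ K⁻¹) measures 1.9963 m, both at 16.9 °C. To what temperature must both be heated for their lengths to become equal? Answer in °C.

T = 96.04 °C

L₁(1 + α₁ΔT) = L₂(1 + α₂ΔT) ⇒ ΔT = (L₂ − L₁)/(α₁L₁ − α₂L₂)
L₂ − L₁ = 1.9963 − 1.9957 = 6.00×10⁻⁴ m
α₁L₁ − α₂L₂ = 81×10⁻⁷×1.9957 − 43×10⁻⁷×1.9963 = 7.58108×10⁻⁶ m/K
ΔT = 6.00×10⁻⁴ / 7.58108×10⁻⁶ = 79.1444 K
T = 16.9 + 79.1444 = 96.0444 °C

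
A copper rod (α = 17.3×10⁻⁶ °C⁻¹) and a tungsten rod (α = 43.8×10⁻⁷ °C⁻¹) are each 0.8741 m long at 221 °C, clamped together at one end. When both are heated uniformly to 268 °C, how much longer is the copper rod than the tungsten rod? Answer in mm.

ΔT = 47 K
copper: ΔL = 17.3×10⁻⁶ × 0.8741 m × 47 = 7.1073×10⁻⁴ m = 0.71073 mm
tungsten: ΔL = 43.8×10⁻⁷ × 0.8741 m × 47 = 1.7994×10⁻⁴ m = 0.17994 mm
difference = 0.71073 − 0.17994 = 0.53079 mm

0.531 mm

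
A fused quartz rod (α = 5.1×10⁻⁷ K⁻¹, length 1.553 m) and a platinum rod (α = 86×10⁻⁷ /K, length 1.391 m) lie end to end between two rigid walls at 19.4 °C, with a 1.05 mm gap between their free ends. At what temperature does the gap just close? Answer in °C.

T = 102 °C

Gap closes when ΔL₁ + ΔL₂ = 1.05 mm = 1.05×10⁻³ m
(α₁L₁ + α₂L₂)ΔT = g
α₁L₁ + α₂L₂ = 5.1×10⁻⁷×1.553 + 86×10⁻⁷×1.391 = 1.275463×10⁻⁵ m/K
ΔT = 1.05×10⁻³ / 1.275463×10⁻⁵ = 82.32 K
T = 19.4 + 82.32 = 101.72 °C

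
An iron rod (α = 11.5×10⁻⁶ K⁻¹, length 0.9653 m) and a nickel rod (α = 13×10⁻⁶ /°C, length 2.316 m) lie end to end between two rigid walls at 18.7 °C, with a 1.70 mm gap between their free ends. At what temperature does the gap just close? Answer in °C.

Gap closes when ΔL₁ + ΔL₂ = 1.70 mm = 1.70×10⁻³ m
(α₁L₁ + α₂L₂)ΔT = g
α₁L₁ + α₂L₂ = 11.5×10⁻⁶×0.9653 + 13×10⁻⁶×2.316 = 4.120895×10⁻⁵ m/K
ΔT = 1.70×10⁻³ / 4.120895×10⁻⁵ = 41.253 K
T = 18.7 + 41.253 = 59.953 °C

T = 60.0 °C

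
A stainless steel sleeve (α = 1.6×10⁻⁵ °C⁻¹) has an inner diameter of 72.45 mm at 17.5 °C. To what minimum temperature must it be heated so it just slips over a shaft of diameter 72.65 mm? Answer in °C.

Required Δd = 72.65 − 72.45 = 0.20 mm
Δd = αd₀ΔT ⇒ ΔT = Δd/(αd₀) = 0.20 / (1.6×10⁻⁵ × 72.45) = 172.53 K
T_min = 17.5 + 172.53 = 190.03 °C

T = 190 °C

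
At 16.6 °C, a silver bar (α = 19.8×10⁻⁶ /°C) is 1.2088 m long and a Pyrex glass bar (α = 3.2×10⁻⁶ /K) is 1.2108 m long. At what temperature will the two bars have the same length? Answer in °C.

L₁(1 + α₁ΔT) = L₂(1 + α₂ΔT) ⇒ ΔT = (L₂ − L₁)/(α₁L₁ − α₂L₂)
L₂ − L₁ = 1.2108 − 1.2088 = 2.00×10⁻³ m
α₁L₁ − α₂L₂ = 19.8×10⁻⁶×1.2088 − 3.2×10⁻⁶×1.2108 = 2.005968×10⁻⁵ m/K
ΔT = 2.00×10⁻³ / 2.005968×10⁻⁵ = 99.702 K
T = 16.6 + 99.702 = 116.302 °C

T = 116.3 °C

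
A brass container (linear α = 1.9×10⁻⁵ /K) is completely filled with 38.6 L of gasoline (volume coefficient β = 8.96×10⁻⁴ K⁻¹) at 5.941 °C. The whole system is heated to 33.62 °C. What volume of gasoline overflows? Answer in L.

The container also expands: β_container ≈ 3α = 5.7×10⁻⁵ /K
Net overflow = V₀(β_liq − 3α_cont)ΔT
β − 3α = 8.96×10⁻⁴ − 5.7×10⁻⁵ = 8.39×10⁻⁴ /K; ΔT = 27.679 K
ΔV = 38.6 × 8.39×10⁻⁴ × 27.679 = 0.896 L

0.896 L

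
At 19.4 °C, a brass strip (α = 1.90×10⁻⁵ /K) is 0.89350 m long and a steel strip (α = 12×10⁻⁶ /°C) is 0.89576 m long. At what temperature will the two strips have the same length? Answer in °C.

T = 382.3 °C

L₁(1 + α₁ΔT) = L₂(1 + α₂ΔT) ⇒ ΔT = (L₂ − L₁)/(α₁L₁ − α₂L₂)
L₂ − L₁ = 0.89576 − 0.89350 = 2.26×10⁻³ m
α₁L₁ − α₂L₂ = 1.90×10⁻⁵×0.89350 − 12×10⁻⁶×0.89576 = 6.22738×10⁻⁶ m/K
ΔT = 2.26×10⁻³ / 6.22738×10⁻⁶ = 362.913 K
T = 19.4 + 362.913 = 382.313 °C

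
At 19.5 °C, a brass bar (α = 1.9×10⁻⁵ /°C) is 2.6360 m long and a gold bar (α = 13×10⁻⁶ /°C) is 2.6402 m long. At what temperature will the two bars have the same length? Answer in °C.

Equal length when α₁L₁ΔT − α₂L₂ΔT = L₂ − L₁ = 4.20×10⁻³ m
α₁L₁ = 5.0084×10⁻⁵, α₂L₂ = 3.43226×10⁻⁵ → Δ(αL) = 1.57614×10⁻⁵ m/K
ΔT = 4.20×10⁻³ / 1.57614×10⁻⁵ = 266.474 K, so T = 19.5 + 266.474 = 285.974 °C

T = 286.0 °C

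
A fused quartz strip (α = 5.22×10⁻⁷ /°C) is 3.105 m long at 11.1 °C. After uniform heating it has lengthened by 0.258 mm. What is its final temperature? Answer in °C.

ΔL = αL₀ΔT ⇒ ΔT = ΔL / (αL₀)
ΔT = 0.258×10⁻³ m / (5.22×10⁻⁷ × 3.105 m) = 159.18 K
T = 11.1 + 159.18 = 170.28 °C

T = 170 °C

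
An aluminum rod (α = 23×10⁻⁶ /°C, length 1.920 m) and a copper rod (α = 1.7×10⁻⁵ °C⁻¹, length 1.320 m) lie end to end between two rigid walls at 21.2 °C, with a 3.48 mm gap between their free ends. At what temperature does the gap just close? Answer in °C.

α₁L₁ = 4.416×10⁻⁵ m/K, α₂L₂ = 2.244×10⁻⁵ m/K → total 6.66×10⁻⁵ m/K
ΔT = g/(α₁L₁+α₂L₂) = 3.48×10⁻³ / 6.66×10⁻⁵ = 52.252 K
T = 21.2 + 52.252 = 73.452 °C

T = 73.5 °C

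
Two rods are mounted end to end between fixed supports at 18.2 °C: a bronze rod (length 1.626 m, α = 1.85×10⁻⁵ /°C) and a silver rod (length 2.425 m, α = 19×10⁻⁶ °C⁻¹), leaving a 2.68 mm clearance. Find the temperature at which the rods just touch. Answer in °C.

T = 53.4 °C

α₁L₁ = 3.0081×10⁻⁵ m/K, α₂L₂ = 4.6075×10⁻⁵ m/K → total 7.6156×10⁻⁵ m/K
ΔT = g/(α₁L₁+α₂L₂) = 2.68×10⁻³ / 7.6156×10⁻⁵ = 35.191 K
T = 18.2 + 35.191 = 53.391 °C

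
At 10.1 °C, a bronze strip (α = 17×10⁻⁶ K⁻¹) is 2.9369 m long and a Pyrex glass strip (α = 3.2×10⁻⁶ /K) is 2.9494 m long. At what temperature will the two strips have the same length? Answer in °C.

Equal length when α₁L₁ΔT − α₂L₂ΔT = L₂ − L₁ = 1.25×10⁻² m
α₁L₁ = 4.99273×10⁻⁵, α₂L₂ = 9.43808×10⁻⁶ → Δ(αL) = 4.048922×10⁻⁵ m/K
ΔT = 1.25×10⁻² / 4.048922×10⁻⁵ = 308.724 K, so T = 10.1 + 308.724 = 318.824 °C

T = 318.8 °C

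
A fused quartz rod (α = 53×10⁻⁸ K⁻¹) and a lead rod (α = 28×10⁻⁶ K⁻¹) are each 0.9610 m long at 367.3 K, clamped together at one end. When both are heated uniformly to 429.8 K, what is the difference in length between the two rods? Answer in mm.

ΔT = 62.5 K
fused quartz: ΔL = 53×10⁻⁸ × 0.9610 m × 62.5 = 3.1833×10⁻⁵ m = 0.031833 mm
lead: ΔL = 28×10⁻⁶ × 0.9610 m × 62.5 = 1.6817×10⁻³ m = 1.6817 mm
difference = 1.6817 − 0.031833 = 1.649867 mm

1.65 mm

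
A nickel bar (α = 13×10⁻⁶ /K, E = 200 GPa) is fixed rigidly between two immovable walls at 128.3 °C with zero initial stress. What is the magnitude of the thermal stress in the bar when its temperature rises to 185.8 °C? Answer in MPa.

σ = 150 MPa

Fully constrained: the free strain ε = αΔT is blocked, so σ = Eε = EαΔT.
|ΔT| = 57.5 K
σ = 200×10⁹ × 13×10⁻⁶ × 57.5 = 1.50×10⁸ Pa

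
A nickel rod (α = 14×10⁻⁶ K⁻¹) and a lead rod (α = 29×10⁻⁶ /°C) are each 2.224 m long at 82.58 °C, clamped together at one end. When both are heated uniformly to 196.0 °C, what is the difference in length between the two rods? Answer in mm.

ΔT = 113.42 K
nickel: ΔL = 14×10⁻⁶ × 2.224 m × 113.42 = 3.5314×10⁻³ m = 3.5314 mm
lead: ΔL = 29×10⁻⁶ × 2.224 m × 113.42 = 7.3151×10⁻³ m = 7.3151 mm
difference = 7.3151 − 3.5314 = 3.7837 mm

3.78 mm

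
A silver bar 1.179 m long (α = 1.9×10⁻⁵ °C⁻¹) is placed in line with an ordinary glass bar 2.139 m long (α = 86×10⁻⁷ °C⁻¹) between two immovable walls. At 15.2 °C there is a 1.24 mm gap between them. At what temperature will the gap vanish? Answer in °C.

α₁L₁ = 2.2401×10⁻⁵ m/K, α₂L₂ = 1.83954×10⁻⁵ m/K → total 4.07964×10⁻⁵ m/K
ΔT = g/(α₁L₁+α₂L₂) = 1.24×10⁻³ / 4.07964×10⁻⁵ = 30.395 K
T = 15.2 + 30.395 = 45.595 °C

T = 45.6 °C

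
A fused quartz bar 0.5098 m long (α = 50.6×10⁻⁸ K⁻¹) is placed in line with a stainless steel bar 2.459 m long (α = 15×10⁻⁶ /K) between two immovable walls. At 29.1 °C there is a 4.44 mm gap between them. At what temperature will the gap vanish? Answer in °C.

Gap closes when ΔL₁ + ΔL₂ = 4.44 mm = 4.44×10⁻³ m
(α₁L₁ + α₂L₂)ΔT = g
α₁L₁ + α₂L₂ = 50.6×10⁻⁸×0.5098 + 15×10⁻⁶×2.459 = 3.71429588×10⁻⁵ m/K
ΔT = 4.44×10⁻³ / 3.71429588×10⁻⁵ = 119.54 K
T = 29.1 + 119.54 = 148.64 °C

T = 149 °C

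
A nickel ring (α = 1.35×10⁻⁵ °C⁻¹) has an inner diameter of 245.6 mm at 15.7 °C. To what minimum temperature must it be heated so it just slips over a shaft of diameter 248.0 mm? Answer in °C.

Required Δd = 248.0 − 245.6 = 2.4 mm
Δd = αd₀ΔT ⇒ ΔT = Δd/(αd₀) = 2.4 / (1.35×10⁻⁵ × 245.6) = 723.85 K
T_min = 15.7 + 723.85 = 739.55 °C

T = 740 °C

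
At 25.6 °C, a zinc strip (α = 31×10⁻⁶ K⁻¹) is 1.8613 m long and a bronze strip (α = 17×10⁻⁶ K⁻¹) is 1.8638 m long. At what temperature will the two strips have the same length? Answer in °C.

L₁(1 + α₁ΔT) = L₂(1 + α₂ΔT) ⇒ ΔT = (L₂ − L₁)/(α₁L₁ − α₂L₂)
L₂ − L₁ = 1.8638 − 1.8613 = 2.50×10⁻³ m
α₁L₁ − α₂L₂ = 31×10⁻⁶×1.8613 − 17×10⁻⁶×1.8638 = 2.60157×10⁻⁵ m/K
ΔT = 2.50×10⁻³ / 2.60157×10⁻⁵ = 96.096 K
T = 25.6 + 96.096 = 121.696 °C

T = 121.7 °C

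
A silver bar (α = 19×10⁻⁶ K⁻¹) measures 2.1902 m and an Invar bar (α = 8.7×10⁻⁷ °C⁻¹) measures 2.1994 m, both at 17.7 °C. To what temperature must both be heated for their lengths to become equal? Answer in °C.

T = 249.4 °C

Equal length when α₁L₁ΔT − α₂L₂ΔT = L₂ − L₁ = 9.20×10⁻³ m
α₁L₁ = 4.16138×10⁻⁵, α₂L₂ = 1.913478×10⁻⁶ → Δ(αL) = 3.9700322×10⁻⁵ m/K
ΔT = 9.20×10⁻³ / 3.9700322×10⁻⁵ = 231.736 K, so T = 17.7 + 231.736 = 249.436 °C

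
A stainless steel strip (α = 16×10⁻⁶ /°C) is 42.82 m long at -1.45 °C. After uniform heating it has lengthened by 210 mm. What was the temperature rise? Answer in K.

ΔT = 307 K

ΔL = αL₀ΔT ⇒ ΔT = ΔL / (αL₀)
ΔT = 210×10⁻³ m / (16×10⁻⁶ × 42.82 m) = 306.52 K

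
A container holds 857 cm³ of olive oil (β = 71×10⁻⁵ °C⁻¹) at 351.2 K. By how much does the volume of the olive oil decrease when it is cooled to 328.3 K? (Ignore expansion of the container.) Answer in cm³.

ΔV = 13.9 cm³

|ΔT| = |328.3 − 351.2| = 22.9 K
ΔV = βV₀ΔT = (71×10⁻⁵)(857)(22.9) = 13.9 cm³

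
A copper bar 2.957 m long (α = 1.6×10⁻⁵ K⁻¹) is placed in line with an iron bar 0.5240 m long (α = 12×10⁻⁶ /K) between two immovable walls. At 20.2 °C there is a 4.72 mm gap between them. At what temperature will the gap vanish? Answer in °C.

Gap closes when ΔL₁ + ΔL₂ = 4.72 mm = 4.72×10⁻³ m
(α₁L₁ + α₂L₂)ΔT = g
α₁L₁ + α₂L₂ = 1.6×10⁻⁵×2.957 + 12×10⁻⁶×0.5240 = 5.36×10⁻⁵ m/K
ΔT = 4.72×10⁻³ / 5.36×10⁻⁵ = 88.06 K
T = 20.2 + 88.06 = 108.26 °C

T = 108 °C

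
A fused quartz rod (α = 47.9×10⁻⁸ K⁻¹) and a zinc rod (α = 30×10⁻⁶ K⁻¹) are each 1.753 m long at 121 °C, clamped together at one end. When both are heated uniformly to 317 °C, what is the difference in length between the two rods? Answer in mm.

10.1 mm

ΔT = 196 K
fused quartz: ΔL = 47.9×10⁻⁸ × 1.753 m × 196 = 1.6458×10⁻⁴ m = 0.16458 mm
zinc: ΔL = 30×10⁻⁶ × 1.753 m × 196 = 1.0308×10⁻² m = 10.308 mm
difference = 10.308 − 0.16458 = 10.14342 mm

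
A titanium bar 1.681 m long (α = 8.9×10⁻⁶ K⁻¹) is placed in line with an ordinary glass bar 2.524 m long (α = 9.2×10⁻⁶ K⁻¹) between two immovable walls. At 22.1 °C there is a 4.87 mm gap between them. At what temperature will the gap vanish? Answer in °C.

T = 150 °C

Gap closes when ΔL₁ + ΔL₂ = 4.87 mm = 4.87×10⁻³ m
(α₁L₁ + α₂L₂)ΔT = g
α₁L₁ + α₂L₂ = 8.9×10⁻⁶×1.681 + 9.2×10⁻⁶×2.524 = 3.81817×10⁻⁵ m/K
ΔT = 4.87×10⁻³ / 3.81817×10⁻⁵ = 127.55 K
T = 22.1 + 127.55 = 149.65 °C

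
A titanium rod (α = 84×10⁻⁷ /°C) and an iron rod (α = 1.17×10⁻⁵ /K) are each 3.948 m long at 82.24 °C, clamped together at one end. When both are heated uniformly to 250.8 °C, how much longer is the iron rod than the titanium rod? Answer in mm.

2.20 mm

ΔT = 168.56 K
titanium: ΔL = 84×10⁻⁷ × 3.948 m × 168.56 = 5.5900×10⁻³ m = 5.5900 mm
iron: ΔL = 1.17×10⁻⁵ × 3.948 m × 168.56 = 7.7861×10⁻³ m = 7.7861 mm
difference = 7.7861 − 5.5900 = 2.1961 mm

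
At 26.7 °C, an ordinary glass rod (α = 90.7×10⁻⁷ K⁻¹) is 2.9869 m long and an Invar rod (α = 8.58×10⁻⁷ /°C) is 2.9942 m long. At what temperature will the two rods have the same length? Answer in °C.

L₁(1 + α₁ΔT) = L₂(1 + α₂ΔT) ⇒ ΔT = (L₂ − L₁)/(α₁L₁ − α₂L₂)
L₂ − L₁ = 2.9942 − 2.9869 = 7.30×10⁻³ m
α₁L₁ − α₂L₂ = 90.7×10⁻⁷×2.9869 − 8.58×10⁻⁷×2.9942 = 2.45221594×10⁻⁵ m/K
ΔT = 7.30×10⁻³ / 2.45221594×10⁻⁵ = 297.690 K
T = 26.7 + 297.690 = 324.390 °C

T = 324.4 °C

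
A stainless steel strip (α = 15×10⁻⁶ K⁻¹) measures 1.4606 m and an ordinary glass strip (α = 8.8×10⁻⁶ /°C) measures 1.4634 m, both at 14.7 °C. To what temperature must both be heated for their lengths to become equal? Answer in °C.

L₁(1 + α₁ΔT) = L₂(1 + α₂ΔT) ⇒ ΔT = (L₂ − L₁)/(α₁L₁ − α₂L₂)
L₂ − L₁ = 1.4634 − 1.4606 = 2.80×10⁻³ m
α₁L₁ − α₂L₂ = 15×10⁻⁶×1.4606 − 8.8×10⁻⁶×1.4634 = 9.03108×10⁻⁶ m/K
ΔT = 2.80×10⁻³ / 9.03108×10⁻⁶ = 310.040 K
T = 14.7 + 310.040 = 324.740 °C

T = 324.7 °C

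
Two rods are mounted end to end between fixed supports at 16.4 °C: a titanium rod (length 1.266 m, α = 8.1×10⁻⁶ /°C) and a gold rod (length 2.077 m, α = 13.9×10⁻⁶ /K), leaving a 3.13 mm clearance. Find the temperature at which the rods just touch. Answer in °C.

α₁L₁ = 1.02546×10⁻⁵ m/K, α₂L₂ = 2.88703×10⁻⁵ m/K → total 3.91249×10⁻⁵ m/K
ΔT = g/(α₁L₁+α₂L₂) = 3.13×10⁻³ / 3.91249×10⁻⁵ = 80.000 K
T = 16.4 + 80.000 = 96.400 °C

T = 96.4 °C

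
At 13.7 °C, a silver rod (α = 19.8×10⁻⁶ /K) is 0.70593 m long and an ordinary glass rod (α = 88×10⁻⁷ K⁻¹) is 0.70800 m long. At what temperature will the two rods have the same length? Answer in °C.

Equal length when α₁L₁ΔT − α₂L₂ΔT = L₂ − L₁ = 2.07×10⁻³ m
α₁L₁ = 1.3977414×10⁻⁵, α₂L₂ = 6.2304×10⁻⁶ → Δ(αL) = 7.747014×10⁻⁶ m/K
ΔT = 2.07×10⁻³ / 7.747014×10⁻⁶ = 267.200 K, so T = 13.7 + 267.200 = 280.900 °C

T = 280.9 °C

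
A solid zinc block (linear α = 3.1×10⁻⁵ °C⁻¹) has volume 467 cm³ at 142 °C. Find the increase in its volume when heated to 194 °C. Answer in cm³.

Isotropic solid: β ≈ 3α = 9.3×10⁻⁵ /K; ΔT = 52 K
ΔV = 3αV₀ΔT = 3(3.1×10⁻⁵)(467)(52) = 2.26 cm³

ΔV = 2.26 cm³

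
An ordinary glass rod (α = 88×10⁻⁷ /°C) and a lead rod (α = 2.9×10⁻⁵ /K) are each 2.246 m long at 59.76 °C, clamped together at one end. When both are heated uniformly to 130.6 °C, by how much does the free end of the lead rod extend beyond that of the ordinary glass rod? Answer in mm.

ΔT = 70.84 K
ordinary glass: ΔL = 88×10⁻⁷ × 2.246 m × 70.84 = 1.4001×10⁻³ m = 1.4001 mm
lead: ΔL = 2.9×10⁻⁵ × 2.246 m × 70.84 = 4.6141×10⁻³ m = 4.6141 mm
difference = 4.6141 − 1.4001 = 3.2140 mm

3.21 mm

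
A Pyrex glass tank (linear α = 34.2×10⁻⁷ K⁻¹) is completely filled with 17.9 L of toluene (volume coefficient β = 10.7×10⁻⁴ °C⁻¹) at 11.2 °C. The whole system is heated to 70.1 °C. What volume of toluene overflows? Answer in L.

The tank also expands: β_container ≈ 3α = 1.026×10⁻⁵ /K
Net overflow = V₀(β_liq − 3α_cont)ΔT
β − 3α = 1.07×10⁻³ − 1.026×10⁻⁵ = 1.05974×10⁻³ /K; ΔT = 58.9 K
ΔV = 17.9 × 1.05974×10⁻³ × 58.9 = 1.12 L

1.12 L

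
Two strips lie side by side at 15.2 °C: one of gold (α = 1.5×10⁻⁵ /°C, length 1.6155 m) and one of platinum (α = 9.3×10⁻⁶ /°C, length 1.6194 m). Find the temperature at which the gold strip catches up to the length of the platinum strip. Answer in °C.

T = 440.4 °C

Equal length when α₁L₁ΔT − α₂L₂ΔT = L₂ − L₁ = 3.90×10⁻³ m
α₁L₁ = 2.42325×10⁻⁵, α₂L₂ = 1.506042×10⁻⁵ → Δ(αL) = 9.17208×10⁻⁶ m/K
ΔT = 3.90×10⁻³ / 9.17208×10⁻⁶ = 425.203 K, so T = 15.2 + 425.203 = 440.403 °C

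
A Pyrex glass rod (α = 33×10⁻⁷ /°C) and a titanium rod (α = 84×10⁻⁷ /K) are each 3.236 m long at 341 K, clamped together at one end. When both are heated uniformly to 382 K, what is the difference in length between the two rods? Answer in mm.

0.677 mm

ΔT = 41 K
Pyrex glass: ΔL = 33×10⁻⁷ × 3.236 m × 41 = 4.3783×10⁻⁴ m = 0.43783 mm
titanium: ΔL = 84×10⁻⁷ × 3.236 m × 41 = 1.1145×10⁻³ m = 1.1145 mm
difference = 1.1145 − 0.43783 = 0.67667 mm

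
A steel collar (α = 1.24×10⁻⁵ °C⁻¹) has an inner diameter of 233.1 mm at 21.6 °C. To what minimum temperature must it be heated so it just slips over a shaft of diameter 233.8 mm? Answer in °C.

Required Δd = 233.8 − 233.1 = 0.7 mm
Δd = αd₀ΔT ⇒ ΔT = Δd/(αd₀) = 0.7 / (1.24×10⁻⁵ × 233.1) = 242.18 K
T_min = 21.6 + 242.18 = 263.78 °C

T = 264 °C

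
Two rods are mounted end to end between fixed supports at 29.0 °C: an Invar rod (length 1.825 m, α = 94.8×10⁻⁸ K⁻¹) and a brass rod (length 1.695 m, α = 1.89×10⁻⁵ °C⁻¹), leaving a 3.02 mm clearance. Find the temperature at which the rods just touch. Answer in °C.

Gap closes when ΔL₁ + ΔL₂ = 3.02 mm = 3.02×10⁻³ m
(α₁L₁ + α₂L₂)ΔT = g
α₁L₁ + α₂L₂ = 94.8×10⁻⁸×1.825 + 1.89×10⁻⁵×1.695 = 3.37656×10⁻⁵ m/K
ΔT = 3.02×10⁻³ / 3.37656×10⁻⁵ = 89.44 K
T = 29.0 + 89.44 = 118.44 °C

T = 118 °C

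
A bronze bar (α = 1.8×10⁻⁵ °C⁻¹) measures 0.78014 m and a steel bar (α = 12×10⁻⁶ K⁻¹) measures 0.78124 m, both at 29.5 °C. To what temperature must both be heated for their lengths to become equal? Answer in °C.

Equal length when α₁L₁ΔT − α₂L₂ΔT = L₂ − L₁ = 1.10×10⁻³ m
α₁L₁ = 1.404252×10⁻⁵, α₂L₂ = 9.37488×10⁻⁶ → Δ(αL) = 4.66764×10⁻⁶ m/K
ΔT = 1.10×10⁻³ / 4.66764×10⁻⁶ = 235.665 K, so T = 29.5 + 235.665 = 265.165 °C

T = 265.2 °C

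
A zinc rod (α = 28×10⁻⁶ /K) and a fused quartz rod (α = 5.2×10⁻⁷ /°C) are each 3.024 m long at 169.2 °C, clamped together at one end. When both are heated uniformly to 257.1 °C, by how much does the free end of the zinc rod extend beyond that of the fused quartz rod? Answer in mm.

7.30 mm

ΔT = 87.9 K
zinc: ΔL = 28×10⁻⁶ × 3.024 m × 87.9 = 7.4427×10⁻³ m = 7.4427 mm
fused quartz: ΔL = 5.2×10⁻⁷ × 3.024 m × 87.9 = 1.3822×10⁻⁴ m = 0.13822 mm
difference = 7.4427 − 0.13822 = 7.30448 mm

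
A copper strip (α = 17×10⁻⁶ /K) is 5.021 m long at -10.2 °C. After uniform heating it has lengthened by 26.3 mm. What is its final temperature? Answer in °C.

T = 298 °C

ΔL = αL₀ΔT ⇒ ΔT = ΔL / (αL₀)
ΔT = 26.3×10⁻³ m / (17×10⁻⁶ × 5.021 m) = 308.12 K
T = -10.2 + 308.12 = 297.92 °C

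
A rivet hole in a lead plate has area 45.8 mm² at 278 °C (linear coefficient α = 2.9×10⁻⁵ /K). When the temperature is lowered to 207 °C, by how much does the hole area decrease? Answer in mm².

ΔA = 0.189 mm²

Area coefficient ≈ 2α; |ΔT| = 71 K
ΔA = 2αA₀ΔT = 2(2.9×10⁻⁵)(45.8)(71) = 0.189 mm²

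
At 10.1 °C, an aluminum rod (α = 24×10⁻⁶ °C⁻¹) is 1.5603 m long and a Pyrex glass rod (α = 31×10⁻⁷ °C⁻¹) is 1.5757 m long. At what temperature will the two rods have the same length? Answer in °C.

T = 483.0 °C

Equal length when α₁L₁ΔT − α₂L₂ΔT = L₂ − L₁ = 1.54×10⁻² m
α₁L₁ = 3.74472×10⁻⁵, α₂L₂ = 4.88467×10⁻⁶ → Δ(αL) = 3.256253×10⁻⁵ m/K
ΔT = 1.54×10⁻² / 3.256253×10⁻⁵ = 472.936 K, so T = 10.1 + 472.936 = 483.036 °C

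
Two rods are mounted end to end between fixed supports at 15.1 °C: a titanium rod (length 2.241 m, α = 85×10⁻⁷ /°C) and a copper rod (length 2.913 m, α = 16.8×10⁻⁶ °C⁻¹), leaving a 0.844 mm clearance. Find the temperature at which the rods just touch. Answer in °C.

α₁L₁ = 1.90485×10⁻⁵ m/K, α₂L₂ = 4.89384×10⁻⁵ m/K → total 6.79869×10⁻⁵ m/K
ΔT = g/(α₁L₁+α₂L₂) = 8.44×10⁻⁴ / 6.79869×10⁻⁵ = 12.414 K
T = 15.1 + 12.414 = 27.514 °C

T = 27.5 °C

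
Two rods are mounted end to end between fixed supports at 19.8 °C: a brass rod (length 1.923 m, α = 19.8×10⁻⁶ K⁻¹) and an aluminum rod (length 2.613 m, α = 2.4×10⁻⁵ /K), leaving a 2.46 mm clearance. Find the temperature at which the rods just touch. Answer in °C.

α₁L₁ = 3.80754×10⁻⁵ m/K, α₂L₂ = 6.2712×10⁻⁵ m/K → total 1.007874×10⁻⁴ m/K
ΔT = g/(α₁L₁+α₂L₂) = 2.46×10⁻³ / 1.007874×10⁻⁴ = 24.408 K
T = 19.8 + 24.408 = 44.208 °C

T = 44.2 °C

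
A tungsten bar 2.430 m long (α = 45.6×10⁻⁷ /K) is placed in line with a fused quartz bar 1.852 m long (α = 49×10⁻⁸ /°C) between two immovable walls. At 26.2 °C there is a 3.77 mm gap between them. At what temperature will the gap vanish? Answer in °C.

Gap closes when ΔL₁ + ΔL₂ = 3.77 mm = 3.77×10⁻³ m
(α₁L₁ + α₂L₂)ΔT = g
α₁L₁ + α₂L₂ = 45.6×10⁻⁷×2.430 + 49×10⁻⁸×1.852 = 1.198828×10⁻⁵ m/K
ΔT = 3.77×10⁻³ / 1.198828×10⁻⁵ = 314.47 K
T = 26.2 + 314.47 = 340.67 °C

T = 341 °C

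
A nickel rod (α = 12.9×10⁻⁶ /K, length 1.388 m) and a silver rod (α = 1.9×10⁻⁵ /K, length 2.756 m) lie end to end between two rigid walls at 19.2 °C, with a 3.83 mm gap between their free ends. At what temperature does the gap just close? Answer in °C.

T = 73.7 °C

Gap closes when ΔL₁ + ΔL₂ = 3.83 mm = 3.83×10⁻³ m
(α₁L₁ + α₂L₂)ΔT = g
α₁L₁ + α₂L₂ = 12.9×10⁻⁶×1.388 + 1.9×10⁻⁵×2.756 = 7.02692×10⁻⁵ m/K
ΔT = 3.83×10⁻³ / 7.02692×10⁻⁵ = 54.505 K
T = 19.2 + 54.505 = 73.705 °C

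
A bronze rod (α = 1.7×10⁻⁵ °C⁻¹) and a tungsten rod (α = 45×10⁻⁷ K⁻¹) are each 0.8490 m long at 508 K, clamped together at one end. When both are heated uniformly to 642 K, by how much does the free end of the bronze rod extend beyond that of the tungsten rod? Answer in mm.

1.42 mm

ΔT = 134 K
bronze: ΔL = 1.7×10⁻⁵ × 0.8490 m × 134 = 1.9340×10⁻³ m = 1.9340 mm
tungsten: ΔL = 45×10⁻⁷ × 0.8490 m × 134 = 5.1195×10⁻⁴ m = 0.51195 mm
difference = 1.9340 − 0.51195 = 1.42205 mm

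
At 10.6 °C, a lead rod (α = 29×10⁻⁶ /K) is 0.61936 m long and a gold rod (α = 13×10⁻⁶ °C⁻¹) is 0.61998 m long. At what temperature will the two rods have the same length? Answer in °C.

Equal length when α₁L₁ΔT − α₂L₂ΔT = L₂ − L₁ = 6.20×10⁻⁴ m
α₁L₁ = 1.796144×10⁻⁵, α₂L₂ = 8.05974×10⁻⁶ → Δ(αL) = 9.9017×10⁻⁶ m/K
ΔT = 6.20×10⁻⁴ / 9.9017×10⁻⁶ = 62.6155 K, so T = 10.6 + 62.6155 = 73.2155 °C

T = 73.22 °C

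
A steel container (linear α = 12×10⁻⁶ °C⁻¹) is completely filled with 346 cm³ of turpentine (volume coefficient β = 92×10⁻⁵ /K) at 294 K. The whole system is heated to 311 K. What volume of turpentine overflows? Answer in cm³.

5.20 cm³

The container also expands: β_container ≈ 3α = 3.6×10⁻⁵ /K
Net overflow = V₀(β_liq − 3α_cont)ΔT
β − 3α = 9.20×10⁻⁴ − 3.6×10⁻⁵ = 8.84×10⁻⁴ /K; ΔT = 17 K
ΔV = 346 × 8.84×10⁻⁴ × 17 = 5.20 cm³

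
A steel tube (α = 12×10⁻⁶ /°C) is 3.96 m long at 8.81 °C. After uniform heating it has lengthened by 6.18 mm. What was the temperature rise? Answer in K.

ΔT = 130 K

ΔL = αL₀ΔT ⇒ ΔT = ΔL / (αL₀)
ΔT = 6.18×10⁻³ m / (12×10⁻⁶ × 3.96 m) = 130.05 K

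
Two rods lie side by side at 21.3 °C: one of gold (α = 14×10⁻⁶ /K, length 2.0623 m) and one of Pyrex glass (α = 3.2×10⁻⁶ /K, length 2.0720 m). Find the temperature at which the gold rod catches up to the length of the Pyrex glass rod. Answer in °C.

Equal length when α₁L₁ΔT − α₂L₂ΔT = L₂ − L₁ = 9.70×10⁻³ m
α₁L₁ = 2.88722×10⁻⁵, α₂L₂ = 6.6304×10⁻⁶ → Δ(αL) = 2.22418×10⁻⁵ m/K
ΔT = 9.70×10⁻³ / 2.22418×10⁻⁵ = 436.116 K, so T = 21.3 + 436.116 = 457.416 °C

T = 457.4 °C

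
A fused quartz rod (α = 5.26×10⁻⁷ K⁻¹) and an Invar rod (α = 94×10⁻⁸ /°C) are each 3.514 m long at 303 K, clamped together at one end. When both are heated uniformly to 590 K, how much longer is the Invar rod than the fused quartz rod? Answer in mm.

ΔT = 287 K
fused quartz: ΔL = 5.26×10⁻⁷ × 3.514 m × 287 = 5.3048×10⁻⁴ m = 0.53048 mm
Invar: ΔL = 94×10⁻⁸ × 3.514 m × 287 = 9.4801×10⁻⁴ m = 0.94801 mm
difference = 0.94801 − 0.53048 = 0.41753 mm

0.418 mm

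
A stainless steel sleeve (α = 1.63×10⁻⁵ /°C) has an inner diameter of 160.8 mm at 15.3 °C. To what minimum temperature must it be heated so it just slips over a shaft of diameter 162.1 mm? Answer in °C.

Required Δd = 162.1 − 160.8 = 1.3 mm
Δd = αd₀ΔT ⇒ ΔT = Δd/(αd₀) = 1.3 / (1.63×10⁻⁵ × 160.8) = 495.99 K
T_min = 15.3 + 495.99 = 511.29 °C

T = 511 °C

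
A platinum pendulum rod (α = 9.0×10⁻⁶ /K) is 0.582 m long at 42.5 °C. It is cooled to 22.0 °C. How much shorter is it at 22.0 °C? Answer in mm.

ΔL = 0.107 mm

|ΔT| = |22.0 − 42.5| = 20.5 K
ΔL = αL₀ΔT = (9.0×10⁻⁶)(0.582)(20.5) = 1.07×10⁻⁴ m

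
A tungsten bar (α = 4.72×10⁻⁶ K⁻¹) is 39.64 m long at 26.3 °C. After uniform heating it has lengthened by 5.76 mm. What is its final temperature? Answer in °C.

ΔL = αL₀ΔT ⇒ ΔT = ΔL / (αL₀)
ΔT = 5.76×10⁻³ m / (4.72×10⁻⁶ × 39.64 m) = 30.786 K
T = 26.3 + 30.786 = 57.086 °C

T = 57.1 °C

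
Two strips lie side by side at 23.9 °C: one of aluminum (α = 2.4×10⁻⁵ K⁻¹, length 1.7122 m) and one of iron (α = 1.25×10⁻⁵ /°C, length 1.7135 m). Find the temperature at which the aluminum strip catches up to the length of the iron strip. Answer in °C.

T = 89.98 °C

L₁(1 + α₁ΔT) = L₂(1 + α₂ΔT) ⇒ ΔT = (L₂ − L₁)/(α₁L₁ − α₂L₂)
L₂ − L₁ = 1.7135 − 1.7122 = 1.30×10⁻³ m
α₁L₁ − α₂L₂ = 2.4×10⁻⁵×1.7122 − 1.25×10⁻⁵×1.7135 = 1.967405×10⁻⁵ m/K
ΔT = 1.30×10⁻³ / 1.967405×10⁻⁵ = 66.0769 K
T = 23.9 + 66.0769 = 89.9769 °C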